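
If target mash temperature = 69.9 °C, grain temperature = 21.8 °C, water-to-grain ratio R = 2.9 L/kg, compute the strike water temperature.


T_strike = (0.41/R)·(T_mash − T_grain) + T_mash
T_strike = (0.41/2.9)·(69.9 − 21.8) + 69.9

76.7003 °C


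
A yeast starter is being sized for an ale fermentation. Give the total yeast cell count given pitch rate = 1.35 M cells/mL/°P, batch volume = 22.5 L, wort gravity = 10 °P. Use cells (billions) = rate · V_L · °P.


cells = 1.35 · 22.5 · 10

303.7500 billion cells


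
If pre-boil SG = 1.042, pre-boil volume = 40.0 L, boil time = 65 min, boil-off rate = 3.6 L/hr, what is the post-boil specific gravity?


V_post = V_pre − rate·(t/60);  SG_post = 1 + (SG_pre−1)·V_pre/V_post
V_post = 40.0 − 3.6·(65/60) = 36.1000
SG_post = 1 + (1.042 − 1)·40.0/36.1000

1.0465


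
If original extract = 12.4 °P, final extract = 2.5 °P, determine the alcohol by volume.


SG = 259/(259 − P);  ABV = (OG − FG)·131.25
OG = 259/(259 − 12.4) = 1.0503
FG = 259/(259 − 2.5) = 1.0097
ABV = (1.0503 − 1.0097)·131.25

5.3205 % ABV


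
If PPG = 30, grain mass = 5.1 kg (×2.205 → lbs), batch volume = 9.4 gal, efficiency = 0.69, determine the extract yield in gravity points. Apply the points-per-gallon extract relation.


points = lbs × PPG × eff / vol
lbs = 5.1 × 2.205 = 11.2455
points = 11.2455 × 30 × 0.69 / 9.4

24.7640 points


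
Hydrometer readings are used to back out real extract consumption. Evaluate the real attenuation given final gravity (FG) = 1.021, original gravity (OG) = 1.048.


AA = (OG−FG)/(OG−1)·100;  RA = AA·0.8192
AA = (1.048 − 1.021)/(1.048 − 1)·100 = 56.2500
RA = 56.2500·0.8192

46.0800 %


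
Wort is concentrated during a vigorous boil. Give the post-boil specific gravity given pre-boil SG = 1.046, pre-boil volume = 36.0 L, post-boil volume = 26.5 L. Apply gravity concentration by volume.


SG_post = 1 + (SG_pre − 1)·V_pre/V_post
pts_pre = (1.046 − 1)·1000 = 46.0000
pts_post = 46.0000·36.0/26.5 = 62.4906
SG_post = 1 + 62.4906/1000

1.0625


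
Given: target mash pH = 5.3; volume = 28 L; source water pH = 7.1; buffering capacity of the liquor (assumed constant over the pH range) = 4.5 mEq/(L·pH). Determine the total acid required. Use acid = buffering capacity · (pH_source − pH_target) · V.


acid = 4.5 · (7.1 − 5.3) · 28

226.8000 mEq


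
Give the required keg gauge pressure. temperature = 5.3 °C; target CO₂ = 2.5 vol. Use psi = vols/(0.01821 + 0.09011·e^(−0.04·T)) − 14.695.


psi = 2.5/(0.01821 + 0.09011·e^(−0.04·5.3)) − 14.695

12.7456 psi


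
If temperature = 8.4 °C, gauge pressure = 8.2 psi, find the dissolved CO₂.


vols = (P + 14.695)·(0.01821 + 0.09011·e^(−0.04·T))
vols = (8.2 + 14.695)·(0.01821 + 0.09011·e^(−0.04·8.4))

1.8912 volumes


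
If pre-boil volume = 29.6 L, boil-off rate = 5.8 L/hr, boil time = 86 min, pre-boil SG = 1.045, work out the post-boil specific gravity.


V_post = V_pre − rate·(t/60);  SG_post = 1 + (SG_pre−1)·V_pre/V_post
V_post = 29.6 − 5.8·(86/60) = 21.2867
SG_post = 1 + (1.045 − 1)·29.6/21.2867

1.0626


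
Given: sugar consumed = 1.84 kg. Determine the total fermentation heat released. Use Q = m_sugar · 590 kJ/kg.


Q = 1.84 · 590

1085.6000 kJ


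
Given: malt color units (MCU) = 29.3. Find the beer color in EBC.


SRM = 1.4922·MCU^0.6859;  EBC = SRM·1.97
SRM = 1.4922·29.3^0.6859 = 15.1339
EBC = 15.1339·1.97

29.8138 EBC


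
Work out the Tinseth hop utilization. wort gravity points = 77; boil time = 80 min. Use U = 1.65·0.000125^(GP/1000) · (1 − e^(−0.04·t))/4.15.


bigness = 1.65·0.000125^(77/1000) = 0.8259
boil_factor = (1 − e^(−0.04·80))/4.15 = 0.2311
U = 0.8259 · 0.2311

0.1909


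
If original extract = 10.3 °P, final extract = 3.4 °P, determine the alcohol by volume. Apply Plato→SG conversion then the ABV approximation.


SG = 259/(259 − P);  ABV = (OG − FG)·131.25
OG = 259/(259 − 10.3) = 1.0414
FG = 259/(259 − 3.4) = 1.0133
ABV = (1.0414 − 1.0133)·131.25

3.6899 % ABV


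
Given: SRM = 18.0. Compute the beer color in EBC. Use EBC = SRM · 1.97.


EBC = 18.0 · 1.97

35.4600 EBC


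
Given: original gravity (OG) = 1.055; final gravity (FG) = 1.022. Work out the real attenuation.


AA = (OG−FG)/(OG−1)·100;  RA = AA·0.8192
AA = (1.055 − 1.022)/(1.055 − 1)·100 = 60.0000
RA = 60.0000·0.8192

49.1520 %


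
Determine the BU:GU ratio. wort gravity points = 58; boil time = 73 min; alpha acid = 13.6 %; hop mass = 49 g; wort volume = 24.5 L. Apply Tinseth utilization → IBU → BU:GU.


U = 1.65·0.000125^(GP/1000)·(1−e^(−0.04t))/4.15;  IBU = (α/100)·m·U·1000/V;  BU:GU = IBU/GP
U = 1.65·0.000125^(58/1000)·(1−e^(−0.04·73))/4.15 = 0.2233
IBU = (13.6/100)·49·0.2233·1000/24.5 = 60.7501
BU:GU = 60.7501/58

1.0474


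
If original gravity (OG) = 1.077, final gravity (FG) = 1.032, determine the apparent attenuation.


AA = (OG − FG)/(OG − 1) · 100
AA = (1.077 − 1.032)/(1.077 − 1) · 100

58.4416 %


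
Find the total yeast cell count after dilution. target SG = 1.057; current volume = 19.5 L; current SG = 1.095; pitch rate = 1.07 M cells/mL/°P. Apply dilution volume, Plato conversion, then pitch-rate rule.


V_w = V·((SG_c−1)/(SG_t−1)−1);  °P = 259 − 259/SG_t;  cells = rate·(V+V_w)·°P
V_w = 19.5·((1.095−1)/(1.057−1)−1) = 13.0000
V_final = 19.5 + 13.0000 = 32.5000
°P = 259 − 259/1.057 = 13.9669
cells = 1.07·32.5000·13.9669

485.6985 billion cells


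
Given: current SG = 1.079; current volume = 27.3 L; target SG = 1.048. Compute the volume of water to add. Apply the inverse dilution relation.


V_water = V·((SG_curr − 1)/(SG_target − 1) − 1)
V_water = 27.3·((1.079 − 1)/(1.048 − 1) − 1)

17.6312 L


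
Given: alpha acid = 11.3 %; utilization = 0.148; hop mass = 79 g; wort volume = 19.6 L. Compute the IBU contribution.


IBU = (α/100)·mass·U·1000 / V
IBU = (11.3/100)·79·0.148·1000 / 19.6

67.4080 IBU


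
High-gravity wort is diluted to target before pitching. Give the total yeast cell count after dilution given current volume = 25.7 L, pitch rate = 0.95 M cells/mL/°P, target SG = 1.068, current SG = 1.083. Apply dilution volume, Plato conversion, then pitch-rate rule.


V_w = V·((SG_c−1)/(SG_t−1)−1);  °P = 259 − 259/SG_t;  cells = rate·(V+V_w)·°P
V_w = 25.7·((1.083−1)/(1.068−1)−1) = 5.6691
V_final = 25.7 + 5.6691 = 31.3691
°P = 259 − 259/1.068 = 16.4906
cells = 0.95·31.3691·16.4906

491.4319 billion cells


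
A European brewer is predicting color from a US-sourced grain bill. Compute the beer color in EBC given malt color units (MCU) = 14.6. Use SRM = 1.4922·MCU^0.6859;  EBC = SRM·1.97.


SRM = 1.4922·14.6^0.6859 = 9.3855
EBC = 9.3855·1.97

18.4894 EBC


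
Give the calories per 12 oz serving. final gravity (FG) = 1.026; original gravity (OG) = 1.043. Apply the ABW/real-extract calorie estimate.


ABW = (OG−FG)·131.25·0.79/FG;  °P = 259 − 259/SG (for OG→OE and FG→AE);  RE = 0.1808·OE + 0.8192·AE;  Cal = (6.9·ABW + 4·(RE−0.1))·FG·3.55
ABW = (1.043 − 1.026)·131.25·0.79/1.026 = 1.7180
OE = 259 − 259/1.043 = 10.6779 °P
AE = 259 − 259/1.026 = 6.5634 °P
RE = 0.1808·10.6779 + 0.8192·6.5634 = 7.3073 °P
Cal = (6.9·1.7180 + 4·(7.3073−0.1))·1.026·3.55

148.1810 kcal


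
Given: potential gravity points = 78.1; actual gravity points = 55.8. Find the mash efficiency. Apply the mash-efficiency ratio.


efficiency = actual / potential × 100
efficiency = 55.8 / 78.1 × 100

71.4469 %


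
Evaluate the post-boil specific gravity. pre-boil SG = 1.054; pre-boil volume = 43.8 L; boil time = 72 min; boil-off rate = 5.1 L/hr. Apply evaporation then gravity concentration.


V_post = V_pre − rate·(t/60);  SG_post = 1 + (SG_pre−1)·V_pre/V_post
V_post = 43.8 − 5.1·(72/60) = 37.6800
SG_post = 1 + (1.054 − 1)·43.8/37.6800

1.0628


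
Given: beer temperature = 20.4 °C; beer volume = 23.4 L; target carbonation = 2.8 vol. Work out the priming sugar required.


residual = 14.695·(0.01821 + 0.09011·e^(−0.04·T));  sugar = (target − residual)·4.0·V
residual = 14.695·(0.01821 + 0.09011·e^(−0.04·20.4)) = 0.8531
sugar = (2.8 − 0.8531)·4.0·23.4

182.2263 g


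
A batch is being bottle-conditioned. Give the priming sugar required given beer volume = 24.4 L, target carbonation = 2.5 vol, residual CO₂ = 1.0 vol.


sugar = (target − residual)·4.0·V
sugar = (2.5 − 1.0)·4.0·24.4

146.4000 g


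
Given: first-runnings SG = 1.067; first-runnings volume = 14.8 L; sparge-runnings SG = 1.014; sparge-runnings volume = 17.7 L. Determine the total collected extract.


total = Σ (SG_i − 1)·1000·V_i
first = (1.067 − 1)·1000·14.8 = 991.6000
sparge = (1.014 − 1)·1000·17.7 = 247.8000
total = 991.6000 + 247.8000

1239.4000 gravity·L


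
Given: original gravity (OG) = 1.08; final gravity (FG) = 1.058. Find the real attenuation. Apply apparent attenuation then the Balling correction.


AA = (OG−FG)/(OG−1)·100;  RA = AA·0.8192
AA = (1.08 − 1.058)/(1.08 − 1)·100 = 27.5000
RA = 27.5000·0.8192

22.5280 %


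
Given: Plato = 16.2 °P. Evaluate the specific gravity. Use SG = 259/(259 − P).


SG = 259/(259 − 16.2)

1.0667


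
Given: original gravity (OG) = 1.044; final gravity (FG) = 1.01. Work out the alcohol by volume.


ABV = (OG − FG) · 131.25
ABV = (1.044 − 1.01) · 131.25

4.4625 % ABV


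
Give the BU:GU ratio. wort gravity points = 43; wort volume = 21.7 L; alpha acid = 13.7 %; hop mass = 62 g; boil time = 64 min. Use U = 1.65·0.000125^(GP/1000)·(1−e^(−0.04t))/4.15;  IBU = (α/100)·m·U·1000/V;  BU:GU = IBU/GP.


U = 1.65·0.000125^(43/1000)·(1−e^(−0.04·64))/4.15 = 0.2493
IBU = (13.7/100)·62·0.2493·1000/21.7 = 97.5694
BU:GU = 97.5694/43

2.2691


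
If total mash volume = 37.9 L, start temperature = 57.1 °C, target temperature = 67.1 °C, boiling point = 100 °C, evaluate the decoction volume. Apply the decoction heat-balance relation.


V_dec = V_total·(T_target − T_start)/(T_boil − T_start)
V_dec = 37.9·(67.1 − 57.1)/(100 − 57.1)

8.8345 L


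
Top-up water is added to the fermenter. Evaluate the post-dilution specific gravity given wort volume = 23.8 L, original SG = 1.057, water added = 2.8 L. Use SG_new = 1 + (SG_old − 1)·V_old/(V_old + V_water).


pts = (1.057 − 1)·1000·23.8/(23.8 + 2.8) = 51.0000
SG_new = 1 + 51.0000/1000

1.0510


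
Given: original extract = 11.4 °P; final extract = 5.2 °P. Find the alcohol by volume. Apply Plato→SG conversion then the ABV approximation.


SG = 259/(259 − P);  ABV = (OG − FG)·131.25
OG = 259/(259 − 11.4) = 1.0460
FG = 259/(259 − 5.2) = 1.0205
ABV = (1.0460 − 1.0205)·131.25

3.3539 % ABV


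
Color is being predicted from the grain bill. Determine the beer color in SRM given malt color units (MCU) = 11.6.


SRM = 1.4922 · MCU^0.6859
SRM = 1.4922 · 11.6^0.6859

8.0157 SRM


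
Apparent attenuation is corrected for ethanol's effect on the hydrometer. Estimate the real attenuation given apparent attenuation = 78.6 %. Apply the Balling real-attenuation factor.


RA = AA · 0.8192
RA = 78.6 · 0.8192

64.3891 %


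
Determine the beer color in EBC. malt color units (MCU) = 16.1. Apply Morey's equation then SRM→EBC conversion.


SRM = 1.4922·MCU^0.6859;  EBC = SRM·1.97
SRM = 1.4922·16.1^0.6859 = 10.0367
EBC = 10.0367·1.97

19.7722 EBC


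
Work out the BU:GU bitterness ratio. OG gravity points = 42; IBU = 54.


BU:GU = IBU / OG_points
BU:GU = 54 / 42

1.2857


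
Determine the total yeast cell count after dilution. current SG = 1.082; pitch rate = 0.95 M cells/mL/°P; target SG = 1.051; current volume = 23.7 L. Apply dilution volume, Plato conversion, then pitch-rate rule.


V_w = V·((SG_c−1)/(SG_t−1)−1);  °P = 259 − 259/SG_t;  cells = rate·(V+V_w)·°P
V_w = 23.7·((1.082−1)/(1.051−1)−1) = 14.4059
V_final = 23.7 + 14.4059 = 38.1059
°P = 259 − 259/1.051 = 12.5680
cells = 0.95·38.1059·12.5680

454.9701 billion cells


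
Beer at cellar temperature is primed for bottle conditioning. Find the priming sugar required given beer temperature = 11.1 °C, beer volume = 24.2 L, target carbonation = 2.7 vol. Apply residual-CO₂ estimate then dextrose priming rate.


residual = 14.695·(0.01821 + 0.09011·e^(−0.04·T));  sugar = (target − residual)·4.0·V
residual = 14.695·(0.01821 + 0.09011·e^(−0.04·11.1)) = 1.1170
sugar = (2.7 − 1.1170)·4.0·24.2

153.2341 g


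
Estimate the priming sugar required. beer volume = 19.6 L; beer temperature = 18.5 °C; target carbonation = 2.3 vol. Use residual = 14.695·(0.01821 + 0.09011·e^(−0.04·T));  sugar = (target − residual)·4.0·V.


residual = 14.695·(0.01821 + 0.09011·e^(−0.04·18.5)) = 0.8994
sugar = (2.3 − 0.8994)·4.0·19.6

109.8091 g


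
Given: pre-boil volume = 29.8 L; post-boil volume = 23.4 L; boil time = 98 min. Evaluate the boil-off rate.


rate = (V_pre − V_post) / (t_min/60)
rate = (29.8 − 23.4) / (98/60)

3.9184 L/hr


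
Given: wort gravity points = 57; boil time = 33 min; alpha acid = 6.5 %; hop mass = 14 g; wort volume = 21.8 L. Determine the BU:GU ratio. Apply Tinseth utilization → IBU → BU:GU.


U = 1.65·0.000125^(GP/1000)·(1−e^(−0.04t))/4.15;  IBU = (α/100)·m·U·1000/V;  BU:GU = IBU/GP
U = 1.65·0.000125^(57/1000)·(1−e^(−0.04·33))/4.15 = 0.1746
IBU = (6.5/100)·14·0.1746·1000/21.8 = 7.2873
BU:GU = 7.2873/57

0.1278


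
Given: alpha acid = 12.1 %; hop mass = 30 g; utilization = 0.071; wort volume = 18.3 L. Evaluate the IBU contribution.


IBU = (α/100)·mass·U·1000 / V
IBU = (12.1/100)·30·0.071·1000 / 18.3

14.0836 IBU


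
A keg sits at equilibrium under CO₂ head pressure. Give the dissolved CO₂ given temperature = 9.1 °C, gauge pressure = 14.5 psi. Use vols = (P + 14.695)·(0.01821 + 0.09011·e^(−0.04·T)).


vols = (14.5 + 14.695)·(0.01821 + 0.09011·e^(−0.04·9.1))

2.3597 volumes


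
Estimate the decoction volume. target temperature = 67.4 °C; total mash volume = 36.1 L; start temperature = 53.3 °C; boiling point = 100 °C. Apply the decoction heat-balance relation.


V_dec = V_total·(T_target − T_start)/(T_boil − T_start)
V_dec = 36.1·(67.4 − 53.3)/(100 − 53.3)

10.8996 L


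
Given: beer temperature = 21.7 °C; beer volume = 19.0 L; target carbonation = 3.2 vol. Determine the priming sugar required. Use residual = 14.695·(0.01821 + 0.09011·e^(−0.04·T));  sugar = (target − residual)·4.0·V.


residual = 14.695·(0.01821 + 0.09011·e^(−0.04·21.7)) = 0.8235
sugar = (3.2 − 0.8235)·4.0·19.0

180.6164 g


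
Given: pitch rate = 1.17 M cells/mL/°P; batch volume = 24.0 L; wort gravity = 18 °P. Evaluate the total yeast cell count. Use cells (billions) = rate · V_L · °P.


cells = 1.17 · 24.0 · 18

505.4400 billion cells


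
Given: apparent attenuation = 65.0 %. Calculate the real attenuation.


RA = AA · 0.8192
RA = 65.0 · 0.8192

53.2480 %


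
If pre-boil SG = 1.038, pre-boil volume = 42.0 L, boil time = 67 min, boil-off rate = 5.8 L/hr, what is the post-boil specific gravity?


V_post = V_pre − rate·(t/60);  SG_post = 1 + (SG_pre−1)·V_pre/V_post
V_post = 42.0 − 5.8·(67/60) = 35.5233
SG_post = 1 + (1.038 − 1)·42.0/35.5233

1.0449


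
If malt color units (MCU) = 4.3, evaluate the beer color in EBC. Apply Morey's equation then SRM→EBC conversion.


SRM = 1.4922·MCU^0.6859;  EBC = SRM·1.97
SRM = 1.4922·4.3^0.6859 = 4.0581
EBC = 4.0581·1.97

7.9945 EBC


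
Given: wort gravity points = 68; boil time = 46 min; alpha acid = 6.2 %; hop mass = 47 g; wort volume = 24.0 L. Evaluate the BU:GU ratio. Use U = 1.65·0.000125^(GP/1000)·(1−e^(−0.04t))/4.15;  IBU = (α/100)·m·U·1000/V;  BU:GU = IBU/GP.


U = 1.65·0.000125^(68/1000)·(1−e^(−0.04·46))/4.15 = 0.1815
IBU = (6.2/100)·47·0.1815·1000/24.0 = 22.0391
BU:GU = 22.0391/68

0.3241


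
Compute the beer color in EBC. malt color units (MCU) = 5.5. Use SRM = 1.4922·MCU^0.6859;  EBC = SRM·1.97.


SRM = 1.4922·5.5^0.6859 = 4.8044
EBC = 4.8044·1.97

9.4647 EBC


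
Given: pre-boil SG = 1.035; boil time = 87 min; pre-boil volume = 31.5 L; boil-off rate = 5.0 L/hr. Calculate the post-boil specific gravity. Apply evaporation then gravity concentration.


V_post = V_pre − rate·(t/60);  SG_post = 1 + (SG_pre−1)·V_pre/V_post
V_post = 31.5 − 5.0·(87/60) = 24.2500
SG_post = 1 + (1.035 − 1)·31.5/24.2500

1.0455


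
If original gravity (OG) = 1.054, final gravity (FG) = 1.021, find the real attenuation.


AA = (OG−FG)/(OG−1)·100;  RA = AA·0.8192
AA = (1.054 − 1.021)/(1.054 − 1)·100 = 61.1111
RA = 61.1111·0.8192

50.0622 %


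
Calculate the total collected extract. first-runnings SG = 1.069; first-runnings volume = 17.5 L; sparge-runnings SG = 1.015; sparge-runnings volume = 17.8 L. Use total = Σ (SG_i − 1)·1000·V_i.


first = (1.069 − 1)·1000·17.5 = 1207.5000
sparge = (1.015 − 1)·1000·17.8 = 267.0000
total = 1207.5000 + 267.0000

1474.5000 gravity·L


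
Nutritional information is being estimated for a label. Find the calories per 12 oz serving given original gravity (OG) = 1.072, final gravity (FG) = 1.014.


ABW = (OG−FG)·131.25·0.79/FG;  °P = 259 − 259/SG (for OG→OE and FG→AE);  RE = 0.1808·OE + 0.8192·AE;  Cal = (6.9·ABW + 4·(RE−0.1))·FG·3.55
ABW = (1.072 − 1.014)·131.25·0.79/1.014 = 5.9308
OE = 259 − 259/1.072 = 17.3955 °P
AE = 259 − 259/1.014 = 3.5759 °P
RE = 0.1808·17.3955 + 0.8192·3.5759 = 6.0745 °P
Cal = (6.9·5.9308 + 4·(6.0745−0.1))·1.014·3.55

233.3358 kcal


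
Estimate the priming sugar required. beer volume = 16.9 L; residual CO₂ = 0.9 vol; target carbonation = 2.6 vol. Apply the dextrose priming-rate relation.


sugar = (target − residual)·4.0·V
sugar = (2.6 − 0.9)·4.0·16.9

114.9200 g


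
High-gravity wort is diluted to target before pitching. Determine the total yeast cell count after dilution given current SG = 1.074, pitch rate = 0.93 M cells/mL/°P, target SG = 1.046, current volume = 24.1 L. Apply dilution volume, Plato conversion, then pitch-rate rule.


V_w = V·((SG_c−1)/(SG_t−1)−1);  °P = 259 − 259/SG_t;  cells = rate·(V+V_w)·°P
V_w = 24.1·((1.074−1)/(1.046−1)−1) = 14.6696
V_final = 24.1 + 14.6696 = 38.7696
°P = 259 − 259/1.046 = 11.3901
cells = 0.93·38.7696·11.3901

410.6764 billion cells


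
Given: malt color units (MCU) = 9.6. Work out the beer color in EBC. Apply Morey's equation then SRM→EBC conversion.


SRM = 1.4922·MCU^0.6859;  EBC = SRM·1.97
SRM = 1.4922·9.6^0.6859 = 7.0399
EBC = 7.0399·1.97

13.8686 EBC


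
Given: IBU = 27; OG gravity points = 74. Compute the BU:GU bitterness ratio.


BU:GU = IBU / OG_points
BU:GU = 27 / 74

0.3649


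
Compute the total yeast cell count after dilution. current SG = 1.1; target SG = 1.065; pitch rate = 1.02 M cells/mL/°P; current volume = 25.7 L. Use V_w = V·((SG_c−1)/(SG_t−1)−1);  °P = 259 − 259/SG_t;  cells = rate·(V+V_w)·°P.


V_w = 25.7·((1.1−1)/(1.065−1)−1) = 13.8385
V_final = 25.7 + 13.8385 = 39.5385
°P = 259 − 259/1.065 = 15.8075
cells = 1.02·39.5385·15.8075

637.5048 billion cells


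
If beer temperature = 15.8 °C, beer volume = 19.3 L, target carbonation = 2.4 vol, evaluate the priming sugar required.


residual = 14.695·(0.01821 + 0.09011·e^(−0.04·T));  sugar = (target − residual)·4.0·V
residual = 14.695·(0.01821 + 0.09011·e^(−0.04·15.8)) = 0.9714
sugar = (2.4 − 0.9714)·4.0·19.3

110.2858 g


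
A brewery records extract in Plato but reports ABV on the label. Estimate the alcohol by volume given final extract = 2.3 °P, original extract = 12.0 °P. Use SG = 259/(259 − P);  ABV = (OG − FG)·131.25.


OG = 259/(259 − 12.0) = 1.0486
FG = 259/(259 − 2.3) = 1.0090
ABV = (1.0486 − 1.0090)·131.25

5.2005 % ABV


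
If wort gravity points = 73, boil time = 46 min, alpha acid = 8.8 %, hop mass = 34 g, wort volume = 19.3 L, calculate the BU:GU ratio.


U = 1.65·0.000125^(GP/1000)·(1−e^(−0.04t))/4.15;  IBU = (α/100)·m·U·1000/V;  BU:GU = IBU/GP
U = 1.65·0.000125^(73/1000)·(1−e^(−0.04·46))/4.15 = 0.1735
IBU = (8.8/100)·34·0.1735·1000/19.3 = 26.9033
BU:GU = 26.9033/73

0.3685


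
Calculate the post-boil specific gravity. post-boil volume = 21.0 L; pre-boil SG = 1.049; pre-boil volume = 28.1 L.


SG_post = 1 + (SG_pre − 1)·V_pre/V_post
pts_pre = (1.049 − 1)·1000 = 49.0000
pts_post = 49.0000·28.1/21.0 = 65.5667
SG_post = 1 + 65.5667/1000

1.0656


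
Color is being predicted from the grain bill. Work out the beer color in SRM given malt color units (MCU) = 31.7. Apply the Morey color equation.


SRM = 1.4922 · MCU^0.6859
SRM = 1.4922 · 31.7^0.6859

15.9736 SRM


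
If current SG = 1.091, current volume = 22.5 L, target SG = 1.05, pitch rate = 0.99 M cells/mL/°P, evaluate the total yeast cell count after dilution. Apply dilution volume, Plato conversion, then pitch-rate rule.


V_w = V·((SG_c−1)/(SG_t−1)−1);  °P = 259 − 259/SG_t;  cells = rate·(V+V_w)·°P
V_w = 22.5·((1.091−1)/(1.05−1)−1) = 18.4500
V_final = 22.5 + 18.4500 = 40.9500
°P = 259 − 259/1.05 = 12.3333
cells = 0.99·40.9500·12.3333

499.9995 billion cells


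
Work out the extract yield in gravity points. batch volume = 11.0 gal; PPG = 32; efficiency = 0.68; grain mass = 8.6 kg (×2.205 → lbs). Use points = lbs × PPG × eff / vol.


lbs = 8.6 × 2.205 = 18.9630
points = 18.9630 × 32 × 0.68 / 11.0

37.5123 points


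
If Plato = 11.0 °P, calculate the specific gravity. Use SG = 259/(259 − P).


SG = 259/(259 − 11.0)

1.0444


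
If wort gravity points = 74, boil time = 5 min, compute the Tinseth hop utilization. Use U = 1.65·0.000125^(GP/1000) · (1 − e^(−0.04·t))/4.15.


bigness = 1.65·0.000125^(74/1000) = 0.8485
boil_factor = (1 − e^(−0.04·5))/4.15 = 0.0437
U = 0.8485 · 0.0437

0.0371


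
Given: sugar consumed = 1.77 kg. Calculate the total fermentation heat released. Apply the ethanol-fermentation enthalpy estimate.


Q = m_sugar · 590 kJ/kg
Q = 1.77 · 590

1044.3000 kJ


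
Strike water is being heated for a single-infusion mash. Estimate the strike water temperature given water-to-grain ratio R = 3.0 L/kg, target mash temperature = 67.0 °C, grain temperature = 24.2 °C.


T_strike = (0.41/R)·(T_mash − T_grain) + T_mash
T_strike = (0.41/3.0)·(67.0 − 24.2) + 67.0

72.8493 °C


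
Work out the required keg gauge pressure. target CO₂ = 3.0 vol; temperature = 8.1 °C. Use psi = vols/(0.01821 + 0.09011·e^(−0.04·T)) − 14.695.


psi = 3.0/(0.01821 + 0.09011·e^(−0.04·8.1)) − 14.695

21.2840 psi


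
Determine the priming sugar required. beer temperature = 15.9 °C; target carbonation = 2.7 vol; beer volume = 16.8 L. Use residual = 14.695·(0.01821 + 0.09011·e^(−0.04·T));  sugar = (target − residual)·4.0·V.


residual = 14.695·(0.01821 + 0.09011·e^(−0.04·15.9)) = 0.9686
sugar = (2.7 − 0.9686)·4.0·16.8

116.3489 g


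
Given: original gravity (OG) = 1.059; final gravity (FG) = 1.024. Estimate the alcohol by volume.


ABV = (OG − FG) · 131.25
ABV = (1.059 − 1.024) · 131.25

4.5937 % ABV


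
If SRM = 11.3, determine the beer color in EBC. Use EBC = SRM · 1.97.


EBC = 11.3 · 1.97

22.2610 EBC


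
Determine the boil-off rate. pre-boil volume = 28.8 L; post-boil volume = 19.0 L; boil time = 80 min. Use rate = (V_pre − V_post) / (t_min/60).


rate = (28.8 − 19.0) / (80/60)

7.3500 L/hr


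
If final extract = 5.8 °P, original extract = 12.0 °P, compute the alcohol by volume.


SG = 259/(259 − P);  ABV = (OG − FG)·131.25
OG = 259/(259 − 12.0) = 1.0486
FG = 259/(259 − 5.8) = 1.0229
ABV = (1.0486 − 1.0229)·131.25

3.3700 % ABV


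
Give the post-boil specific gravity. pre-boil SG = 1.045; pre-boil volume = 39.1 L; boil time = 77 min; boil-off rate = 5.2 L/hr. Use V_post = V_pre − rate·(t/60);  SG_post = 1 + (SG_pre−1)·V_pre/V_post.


V_post = 39.1 − 5.2·(77/60) = 32.4267
SG_post = 1 + (1.045 − 1)·39.1/32.4267

1.0543


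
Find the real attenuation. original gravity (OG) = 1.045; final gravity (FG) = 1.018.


AA = (OG−FG)/(OG−1)·100;  RA = AA·0.8192
AA = (1.045 − 1.018)/(1.045 − 1)·100 = 60.0000
RA = 60.0000·0.8192

49.1520 %


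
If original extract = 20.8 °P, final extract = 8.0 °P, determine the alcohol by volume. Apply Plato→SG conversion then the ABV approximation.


SG = 259/(259 − P);  ABV = (OG − FG)·131.25
OG = 259/(259 − 20.8) = 1.0873
FG = 259/(259 − 8.0) = 1.0319
ABV = (1.0873 − 1.0319)·131.25

7.2777 % ABV


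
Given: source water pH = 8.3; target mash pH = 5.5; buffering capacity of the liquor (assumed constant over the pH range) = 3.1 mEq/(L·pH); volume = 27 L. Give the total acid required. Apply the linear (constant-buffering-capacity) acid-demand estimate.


acid = buffering capacity · (pH_source − pH_target) · V
acid = 3.1 · (8.3 − 5.5) · 27

234.3600 mEq


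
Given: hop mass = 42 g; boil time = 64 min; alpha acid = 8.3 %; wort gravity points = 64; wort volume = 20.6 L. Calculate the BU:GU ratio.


U = 1.65·0.000125^(GP/1000)·(1−e^(−0.04t))/4.15;  IBU = (α/100)·m·U·1000/V;  BU:GU = IBU/GP
U = 1.65·0.000125^(64/1000)·(1−e^(−0.04·64))/4.15 = 0.2064
IBU = (8.3/100)·42·0.2064·1000/20.6 = 34.9266
BU:GU = 34.9266/64

0.5457


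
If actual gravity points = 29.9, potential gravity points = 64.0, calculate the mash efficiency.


efficiency = actual / potential × 100
efficiency = 29.9 / 64.0 × 100

46.7188 %


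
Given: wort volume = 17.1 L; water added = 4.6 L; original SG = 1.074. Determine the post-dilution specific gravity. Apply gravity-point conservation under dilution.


SG_new = 1 + (SG_old − 1)·V_old/(V_old + V_water)
pts = (1.074 − 1)·1000·17.1/(17.1 + 4.6) = 58.3134
SG_new = 1 + 58.3134/1000

1.0583


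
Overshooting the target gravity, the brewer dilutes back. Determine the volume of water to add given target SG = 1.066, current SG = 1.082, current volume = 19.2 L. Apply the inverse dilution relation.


V_water = V·((SG_curr − 1)/(SG_target − 1) − 1)
V_water = 19.2·((1.082 − 1)/(1.066 − 1) − 1)

4.6545 L


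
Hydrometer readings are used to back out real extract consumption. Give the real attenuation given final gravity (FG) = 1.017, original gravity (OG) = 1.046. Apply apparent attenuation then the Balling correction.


AA = (OG−FG)/(OG−1)·100;  RA = AA·0.8192
AA = (1.046 − 1.017)/(1.046 − 1)·100 = 63.0435
RA = 63.0435·0.8192

51.6452 %


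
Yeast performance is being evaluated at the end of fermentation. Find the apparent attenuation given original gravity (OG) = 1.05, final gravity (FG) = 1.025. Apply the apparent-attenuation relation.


AA = (OG − FG)/(OG − 1) · 100
AA = (1.05 − 1.025)/(1.05 − 1) · 100

50.0000 %


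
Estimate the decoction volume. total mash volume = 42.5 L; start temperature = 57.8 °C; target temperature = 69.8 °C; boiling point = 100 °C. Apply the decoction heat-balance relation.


V_dec = V_total·(T_target − T_start)/(T_boil − T_start)
V_dec = 42.5·(69.8 − 57.8)/(100 − 57.8)

12.0853 L


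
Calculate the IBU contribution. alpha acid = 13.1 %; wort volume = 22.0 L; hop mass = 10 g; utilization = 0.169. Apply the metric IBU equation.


IBU = (α/100)·mass·U·1000 / V
IBU = (13.1/100)·10·0.169·1000 / 22.0

10.0632 IBU


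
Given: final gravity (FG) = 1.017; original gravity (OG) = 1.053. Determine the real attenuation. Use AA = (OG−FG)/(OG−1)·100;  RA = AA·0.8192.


AA = (1.053 − 1.017)/(1.053 − 1)·100 = 67.9245
RA = 67.9245·0.8192

55.6438 %


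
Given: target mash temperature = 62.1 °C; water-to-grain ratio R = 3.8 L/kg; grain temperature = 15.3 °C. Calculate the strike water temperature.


T_strike = (0.41/R)·(T_mash − T_grain) + T_mash
T_strike = (0.41/3.8)·(62.1 − 15.3) + 62.1

67.1495 °C


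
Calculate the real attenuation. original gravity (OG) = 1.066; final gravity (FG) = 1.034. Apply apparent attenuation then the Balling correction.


AA = (OG−FG)/(OG−1)·100;  RA = AA·0.8192
AA = (1.066 − 1.034)/(1.066 − 1)·100 = 48.4848
RA = 48.4848·0.8192

39.7188 %


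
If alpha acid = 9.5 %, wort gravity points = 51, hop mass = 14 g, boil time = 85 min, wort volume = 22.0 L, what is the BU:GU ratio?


U = 1.65·0.000125^(GP/1000)·(1−e^(−0.04t))/4.15;  IBU = (α/100)·m·U·1000/V;  BU:GU = IBU/GP
U = 1.65·0.000125^(51/1000)·(1−e^(−0.04·85))/4.15 = 0.2430
IBU = (9.5/100)·14·0.2430·1000/22.0 = 14.6915
BU:GU = 14.6915/51

0.2881


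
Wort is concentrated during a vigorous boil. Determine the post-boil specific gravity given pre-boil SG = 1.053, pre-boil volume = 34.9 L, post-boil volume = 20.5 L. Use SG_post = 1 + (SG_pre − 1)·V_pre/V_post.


pts_pre = (1.053 − 1)·1000 = 53.0000
pts_post = 53.0000·34.9/20.5 = 90.2293
SG_post = 1 + 90.2293/1000

1.0902


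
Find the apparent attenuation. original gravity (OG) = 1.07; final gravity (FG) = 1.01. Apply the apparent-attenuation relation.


AA = (OG − FG)/(OG − 1) · 100
AA = (1.07 − 1.01)/(1.07 − 1) · 100

85.7143 %


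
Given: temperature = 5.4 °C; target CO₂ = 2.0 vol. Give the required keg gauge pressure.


psi = vols/(0.01821 + 0.09011·e^(−0.04·T)) − 14.695
psi = 2.0/(0.01821 + 0.09011·e^(−0.04·5.4)) − 14.695

7.3278 psi


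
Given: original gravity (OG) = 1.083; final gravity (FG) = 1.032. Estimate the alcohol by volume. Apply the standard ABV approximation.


ABV = (OG − FG) · 131.25
ABV = (1.083 − 1.032) · 131.25

6.6937 % ABV


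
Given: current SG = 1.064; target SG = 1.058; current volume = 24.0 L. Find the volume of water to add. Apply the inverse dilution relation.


V_water = V·((SG_curr − 1)/(SG_target − 1) − 1)
V_water = 24.0·((1.064 − 1)/(1.058 − 1) − 1)

2.4828 L


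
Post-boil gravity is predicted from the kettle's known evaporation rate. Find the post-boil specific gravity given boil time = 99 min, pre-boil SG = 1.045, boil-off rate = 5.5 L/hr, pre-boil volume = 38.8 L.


V_post = V_pre − rate·(t/60);  SG_post = 1 + (SG_pre−1)·V_pre/V_post
V_post = 38.8 − 5.5·(99/60) = 29.7250
SG_post = 1 + (1.045 − 1)·38.8/29.7250

1.0587


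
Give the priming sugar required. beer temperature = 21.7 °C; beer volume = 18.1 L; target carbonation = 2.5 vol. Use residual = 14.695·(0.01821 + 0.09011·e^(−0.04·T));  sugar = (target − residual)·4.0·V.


residual = 14.695·(0.01821 + 0.09011·e^(−0.04·21.7)) = 0.8235
sugar = (2.5 − 0.8235)·4.0·18.1

121.3809 g


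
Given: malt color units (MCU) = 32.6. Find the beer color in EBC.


SRM = 1.4922·MCU^0.6859;  EBC = SRM·1.97
SRM = 1.4922·32.6^0.6859 = 16.2833
EBC = 16.2833·1.97

32.0781 EBC


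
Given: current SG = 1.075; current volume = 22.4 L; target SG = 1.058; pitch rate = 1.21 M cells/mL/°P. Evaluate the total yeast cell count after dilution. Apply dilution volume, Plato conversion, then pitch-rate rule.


V_w = V·((SG_c−1)/(SG_t−1)−1);  °P = 259 − 259/SG_t;  cells = rate·(V+V_w)·°P
V_w = 22.4·((1.075−1)/(1.058−1)−1) = 6.5655
V_final = 22.4 + 6.5655 = 28.9655
°P = 259 − 259/1.058 = 14.1985
cells = 1.21·28.9655·14.1985

497.6325 billion cells


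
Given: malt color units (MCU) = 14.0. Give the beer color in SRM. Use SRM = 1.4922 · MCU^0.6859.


SRM = 1.4922 · 14.0^0.6859

9.1192 SRM


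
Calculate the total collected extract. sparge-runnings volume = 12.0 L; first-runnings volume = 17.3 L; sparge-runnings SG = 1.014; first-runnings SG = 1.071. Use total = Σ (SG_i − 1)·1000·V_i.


first = (1.071 − 1)·1000·17.3 = 1228.3000
sparge = (1.014 − 1)·1000·12.0 = 168.0000
total = 1228.3000 + 168.0000

1396.3000 gravity·L


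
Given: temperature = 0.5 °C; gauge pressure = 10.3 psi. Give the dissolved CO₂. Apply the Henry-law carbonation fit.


vols = (P + 14.695)·(0.01821 + 0.09011·e^(−0.04·T))
vols = (10.3 + 14.695)·(0.01821 + 0.09011·e^(−0.04·0.5))

2.6629 volumes


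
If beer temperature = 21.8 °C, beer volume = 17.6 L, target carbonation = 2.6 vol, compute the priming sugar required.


residual = 14.695·(0.01821 + 0.09011·e^(−0.04·T));  sugar = (target − residual)·4.0·V
residual = 14.695·(0.01821 + 0.09011·e^(−0.04·21.8)) = 0.8212
sugar = (2.6 − 0.8212)·4.0·17.6

125.2241 g


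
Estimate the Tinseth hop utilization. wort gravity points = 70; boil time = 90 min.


U = 1.65·0.000125^(GP/1000) · (1 − e^(−0.04·t))/4.15
bigness = 1.65·0.000125^(70/1000) = 0.8796
boil_factor = (1 − e^(−0.04·90))/4.15 = 0.2344
U = 0.8796 · 0.2344

0.2062


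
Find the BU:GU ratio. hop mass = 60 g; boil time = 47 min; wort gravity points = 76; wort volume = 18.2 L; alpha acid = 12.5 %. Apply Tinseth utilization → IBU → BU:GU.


U = 1.65·0.000125^(GP/1000)·(1−e^(−0.04t))/4.15;  IBU = (α/100)·m·U·1000/V;  BU:GU = IBU/GP
U = 1.65·0.000125^(76/1000)·(1−e^(−0.04·47))/4.15 = 0.1702
IBU = (12.5/100)·60·0.1702·1000/18.2 = 70.1269
BU:GU = 70.1269/76

0.9227


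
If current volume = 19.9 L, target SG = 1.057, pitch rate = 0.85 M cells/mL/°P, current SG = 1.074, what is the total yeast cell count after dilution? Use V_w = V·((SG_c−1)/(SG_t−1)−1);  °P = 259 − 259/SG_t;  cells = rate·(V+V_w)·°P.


V_w = 19.9·((1.074−1)/(1.057−1)−1) = 5.9351
V_final = 19.9 + 5.9351 = 25.8351
°P = 259 − 259/1.057 = 13.9669
cells = 0.85·25.8351·13.9669

306.7104 billion cells


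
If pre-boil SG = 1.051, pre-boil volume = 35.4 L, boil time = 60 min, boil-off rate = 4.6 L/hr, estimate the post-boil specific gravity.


V_post = V_pre − rate·(t/60);  SG_post = 1 + (SG_pre−1)·V_pre/V_post
V_post = 35.4 − 4.6·(60/60) = 30.8000
SG_post = 1 + (1.051 − 1)·35.4/30.8000

1.0586


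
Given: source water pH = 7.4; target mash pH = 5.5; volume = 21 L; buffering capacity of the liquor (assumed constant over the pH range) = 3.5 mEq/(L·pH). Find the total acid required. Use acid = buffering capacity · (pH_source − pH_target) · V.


acid = 3.5 · (7.4 − 5.5) · 21

139.6500 mEq


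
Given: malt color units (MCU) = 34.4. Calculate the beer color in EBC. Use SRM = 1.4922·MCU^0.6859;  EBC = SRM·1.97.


SRM = 1.4922·34.4^0.6859 = 16.8948
EBC = 16.8948·1.97

33.2827 EBC


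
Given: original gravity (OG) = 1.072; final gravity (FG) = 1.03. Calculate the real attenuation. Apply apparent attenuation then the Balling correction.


AA = (OG−FG)/(OG−1)·100;  RA = AA·0.8192
AA = (1.072 − 1.03)/(1.072 − 1)·100 = 58.3333
RA = 58.3333·0.8192

47.7867 %


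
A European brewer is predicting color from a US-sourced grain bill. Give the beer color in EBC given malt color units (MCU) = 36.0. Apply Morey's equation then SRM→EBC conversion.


SRM = 1.4922·MCU^0.6859;  EBC = SRM·1.97
SRM = 1.4922·36.0^0.6859 = 17.4299
EBC = 17.4299·1.97

34.3369 EBC


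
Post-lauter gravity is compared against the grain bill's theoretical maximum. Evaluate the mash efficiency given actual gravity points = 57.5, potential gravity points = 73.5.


efficiency = actual / potential × 100
efficiency = 57.5 / 73.5 × 100

78.2313 %


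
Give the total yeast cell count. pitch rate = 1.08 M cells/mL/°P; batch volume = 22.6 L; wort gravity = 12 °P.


cells (billions) = rate · V_L · °P
cells = 1.08 · 22.6 · 12

292.8960 billion cells


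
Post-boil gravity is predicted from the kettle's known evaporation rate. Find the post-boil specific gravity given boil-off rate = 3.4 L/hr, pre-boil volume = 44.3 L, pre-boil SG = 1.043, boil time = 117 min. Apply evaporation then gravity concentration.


V_post = V_pre − rate·(t/60);  SG_post = 1 + (SG_pre−1)·V_pre/V_post
V_post = 44.3 − 3.4·(117/60) = 37.6700
SG_post = 1 + (1.043 − 1)·44.3/37.6700

1.0506


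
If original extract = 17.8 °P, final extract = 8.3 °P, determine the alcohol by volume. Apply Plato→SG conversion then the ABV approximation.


SG = 259/(259 − P);  ABV = (OG − FG)·131.25
OG = 259/(259 − 17.8) = 1.0738
FG = 259/(259 − 8.3) = 1.0331
ABV = (1.0738 − 1.0331)·131.25

5.3406 % ABV


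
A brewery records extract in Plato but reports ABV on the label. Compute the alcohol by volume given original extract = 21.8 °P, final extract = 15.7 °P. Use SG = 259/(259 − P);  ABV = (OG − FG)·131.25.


OG = 259/(259 − 21.8) = 1.0919
FG = 259/(259 − 15.7) = 1.0645
ABV = (1.0919 − 1.0645)·131.25

3.5931 % ABV


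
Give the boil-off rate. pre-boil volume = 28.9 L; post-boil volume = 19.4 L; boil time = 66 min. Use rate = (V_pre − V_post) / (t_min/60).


rate = (28.9 − 19.4) / (66/60)

8.6364 L/hr


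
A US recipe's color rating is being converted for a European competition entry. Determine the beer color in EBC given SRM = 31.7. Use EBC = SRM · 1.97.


EBC = 31.7 · 1.97

62.4490 EBC


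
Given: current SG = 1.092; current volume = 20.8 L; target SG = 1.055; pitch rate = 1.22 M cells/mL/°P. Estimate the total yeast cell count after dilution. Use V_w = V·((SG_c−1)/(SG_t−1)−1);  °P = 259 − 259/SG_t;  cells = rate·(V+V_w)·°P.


V_w = 20.8·((1.092−1)/(1.055−1)−1) = 13.9927
V_final = 20.8 + 13.9927 = 34.7927
°P = 259 − 259/1.055 = 13.5024
cells = 1.22·34.7927·13.5024

573.1368 billion cells


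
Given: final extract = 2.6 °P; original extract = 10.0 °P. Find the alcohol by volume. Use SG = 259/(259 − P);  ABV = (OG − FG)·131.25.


OG = 259/(259 − 10.0) = 1.0402
FG = 259/(259 − 2.6) = 1.0101
ABV = (1.0402 − 1.0101)·131.25

3.9402 % ABV


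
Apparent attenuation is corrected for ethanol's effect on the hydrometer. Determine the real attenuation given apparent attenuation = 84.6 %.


RA = AA · 0.8192
RA = 84.6 · 0.8192

69.3043 %


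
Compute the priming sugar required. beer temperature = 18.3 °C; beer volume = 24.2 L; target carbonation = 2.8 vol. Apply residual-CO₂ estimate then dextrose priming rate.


residual = 14.695·(0.01821 + 0.09011·e^(−0.04·T));  sugar = (target − residual)·4.0·V
residual = 14.695·(0.01821 + 0.09011·e^(−0.04·18.3)) = 0.9044
sugar = (2.8 − 0.9044)·4.0·24.2

183.4894 g


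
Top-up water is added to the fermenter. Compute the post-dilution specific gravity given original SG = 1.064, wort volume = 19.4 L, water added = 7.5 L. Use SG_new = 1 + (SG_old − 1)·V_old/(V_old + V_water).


pts = (1.064 − 1)·1000·19.4/(19.4 + 7.5) = 46.1561
SG_new = 1 + 46.1561/1000

1.0462


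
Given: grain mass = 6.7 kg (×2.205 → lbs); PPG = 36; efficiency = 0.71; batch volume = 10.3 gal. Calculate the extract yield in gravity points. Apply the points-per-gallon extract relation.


points = lbs × PPG × eff / vol
lbs = 6.7 × 2.205 = 14.7735
points = 14.7735 × 36 × 0.71 / 10.3

36.6612 points


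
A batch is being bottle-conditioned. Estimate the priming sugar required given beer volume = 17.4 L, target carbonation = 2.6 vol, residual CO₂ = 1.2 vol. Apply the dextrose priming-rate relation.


sugar = (target − residual)·4.0·V
sugar = (2.6 − 1.2)·4.0·17.4

97.4400 g


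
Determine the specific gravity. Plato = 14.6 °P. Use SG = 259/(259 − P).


SG = 259/(259 − 14.6)

1.0597


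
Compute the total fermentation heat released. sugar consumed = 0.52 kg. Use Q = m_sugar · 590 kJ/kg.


Q = 0.52 · 590

306.8000 kJ
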